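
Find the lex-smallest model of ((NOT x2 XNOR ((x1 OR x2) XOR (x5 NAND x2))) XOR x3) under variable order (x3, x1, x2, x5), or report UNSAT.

x3=0, x1=0, x2=0, x5=0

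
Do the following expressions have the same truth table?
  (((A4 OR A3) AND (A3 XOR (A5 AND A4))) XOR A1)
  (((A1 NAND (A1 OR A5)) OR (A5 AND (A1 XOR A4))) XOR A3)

No. Counterexample: with A1=0, A5=0, A4=0, A3=0, Expression 1 = 0 but Expression 2 = 1.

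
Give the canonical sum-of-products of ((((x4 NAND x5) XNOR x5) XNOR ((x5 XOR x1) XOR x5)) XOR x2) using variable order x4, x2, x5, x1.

Σm(0, 3, 5, 6, 8, 10, 13, 15) = (NOT x4 AND NOT x2 AND NOT x5 AND NOT x1) OR (NOT x4 AND NOT x2 AND x5 AND x1) OR (NOT x4 AND x2 AND NOT x5 AND x1) OR (NOT x4 AND x2 AND x5 AND NOT x1) OR (x4 AND NOT x2 AND NOT x5 AND NOT x1) OR (x4 AND NOT x2 AND x5 AND NOT x1) OR (x4 AND x2 AND NOT x5 AND x1) OR (x4 AND x2 AND x5 AND x1)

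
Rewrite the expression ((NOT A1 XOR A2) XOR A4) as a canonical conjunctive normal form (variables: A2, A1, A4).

(A2 OR A1 OR NOT A4) AND (A2 OR NOT A1 OR A4) AND (NOT A2 OR A1 OR A4) AND (NOT A2 OR NOT A1 OR NOT A4)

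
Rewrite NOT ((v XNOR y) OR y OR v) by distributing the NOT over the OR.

NOT (v XNOR y) AND NOT y AND NOT v
De Morgan's: NOT(OR of terms) = AND of negations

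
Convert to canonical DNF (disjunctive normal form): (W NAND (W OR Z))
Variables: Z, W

(NOT Z AND NOT W) OR (Z AND NOT W)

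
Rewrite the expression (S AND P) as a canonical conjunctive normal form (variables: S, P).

(S OR P) AND (S OR NOT P) AND (NOT S OR P)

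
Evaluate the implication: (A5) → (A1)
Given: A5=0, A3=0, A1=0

Antecedent (A5) = 0; consequent (A1) = 0.
0 → 0 = 1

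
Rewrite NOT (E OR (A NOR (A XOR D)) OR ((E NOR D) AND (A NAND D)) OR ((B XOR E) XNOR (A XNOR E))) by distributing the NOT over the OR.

NOT E AND NOT (A NOR (A XOR D)) AND NOT ((E NOR D) AND (A NAND D)) AND NOT ((B XOR E) XNOR (A XNOR E))
De Morgan's: NOT(OR of terms) = AND of negations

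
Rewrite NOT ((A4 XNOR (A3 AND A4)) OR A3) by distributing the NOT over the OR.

NOT (A4 XNOR (A3 AND A4)) AND NOT A3
De Morgan's: NOT(OR of terms) = AND of negations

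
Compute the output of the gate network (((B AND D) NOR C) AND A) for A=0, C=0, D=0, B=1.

Substituting: (((1 AND 0) NOR 0) AND 0)
= 0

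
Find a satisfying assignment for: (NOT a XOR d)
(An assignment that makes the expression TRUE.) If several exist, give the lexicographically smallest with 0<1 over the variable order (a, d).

a=0, d=0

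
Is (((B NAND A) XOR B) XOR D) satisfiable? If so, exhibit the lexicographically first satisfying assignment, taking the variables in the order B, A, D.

B=0, A=0, D=0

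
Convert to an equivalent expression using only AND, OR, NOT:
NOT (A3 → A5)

A3 AND NOT A5
(Negated implication: NOT(A → B) = A AND NOT B)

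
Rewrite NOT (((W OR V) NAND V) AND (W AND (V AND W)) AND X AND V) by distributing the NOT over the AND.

NOT ((W OR V) NAND V) OR NOT (W AND (V AND W)) OR NOT X OR NOT V
De Morgan's: NOT(AND of terms) = OR of negations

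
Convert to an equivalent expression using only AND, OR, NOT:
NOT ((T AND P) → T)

(T AND P) AND NOT T
(Negated implication: NOT(A → B) = A AND NOT B)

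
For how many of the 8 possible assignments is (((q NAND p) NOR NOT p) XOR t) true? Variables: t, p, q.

Satisfying assignments: (0,1,1), (1,0,0), (1,0,1), (1,1,0)
Count: 4 out of 8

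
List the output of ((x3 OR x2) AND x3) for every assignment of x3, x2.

x3 | x2 | Output
----------------
0 | 0 | 0
0 | 1 | 0
1 | 0 | 1
1 | 1 | 1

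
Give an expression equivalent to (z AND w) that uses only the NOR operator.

((z NOR z) NOR (w NOR w))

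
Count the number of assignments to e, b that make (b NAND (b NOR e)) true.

Satisfying assignments: (0,0), (0,1), (1,0), (1,1)
Count: 4 out of 4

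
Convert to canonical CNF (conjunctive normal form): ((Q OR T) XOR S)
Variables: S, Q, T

(S OR Q OR T) AND (NOT S OR Q OR NOT T) AND (NOT S OR NOT Q OR T) AND (NOT S OR NOT Q OR NOT T)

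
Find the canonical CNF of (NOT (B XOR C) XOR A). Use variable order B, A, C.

(B OR A OR NOT C) AND (B OR NOT A OR C) AND (NOT B OR A OR C) AND (NOT B OR NOT A OR NOT C)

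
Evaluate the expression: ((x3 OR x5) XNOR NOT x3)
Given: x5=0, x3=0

Substituting: ((0 OR 0) XNOR NOT 0)
= 0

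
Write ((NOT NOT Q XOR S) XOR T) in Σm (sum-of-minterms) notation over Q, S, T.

Σm(1, 2, 4, 7) = (NOT Q AND NOT S AND T) OR (NOT Q AND S AND NOT T) OR (Q AND NOT S AND NOT T) OR (Q AND S AND T)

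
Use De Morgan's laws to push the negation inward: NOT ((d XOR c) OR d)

NOT (d XOR c) AND NOT d
De Morgan's: NOT(OR of terms) = AND of negations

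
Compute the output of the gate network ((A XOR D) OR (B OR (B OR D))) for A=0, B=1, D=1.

Substituting: ((0 XOR 1) OR (1 OR (1 OR 1)))
= 1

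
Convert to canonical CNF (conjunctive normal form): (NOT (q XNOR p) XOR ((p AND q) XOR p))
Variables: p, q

(p OR q) AND (NOT p OR q) AND (NOT p OR NOT q)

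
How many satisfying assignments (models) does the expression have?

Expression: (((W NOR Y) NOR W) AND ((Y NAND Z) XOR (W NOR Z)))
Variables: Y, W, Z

No assignment satisfies the expression.
Count: 0 out of 8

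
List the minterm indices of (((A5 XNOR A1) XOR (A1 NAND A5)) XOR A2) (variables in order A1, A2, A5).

Σm(1, 2, 4, 5) = (NOT A1 AND NOT A2 AND A5) OR (NOT A1 AND A2 AND NOT A5) OR (A1 AND NOT A2 AND NOT A5) OR (A1 AND NOT A2 AND A5)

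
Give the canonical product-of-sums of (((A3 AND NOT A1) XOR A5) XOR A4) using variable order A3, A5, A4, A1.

ΠM(0, 1, 6, 7, 9, 10, 12, 15) = (A3 OR A5 OR A4 OR A1) AND (A3 OR A5 OR A4 OR NOT A1) AND (A3 OR NOT A5 OR NOT A4 OR A1) AND (A3 OR NOT A5 OR NOT A4 OR NOT A1) AND (NOT A3 OR A5 OR A4 OR NOT A1) AND (NOT A3 OR A5 OR NOT A4 OR A1) AND (NOT A3 OR NOT A5 OR A4 OR A1) AND (NOT A3 OR NOT A5 OR NOT A4 OR NOT A1)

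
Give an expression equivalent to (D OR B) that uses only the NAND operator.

((D NAND D) NAND (B NAND B))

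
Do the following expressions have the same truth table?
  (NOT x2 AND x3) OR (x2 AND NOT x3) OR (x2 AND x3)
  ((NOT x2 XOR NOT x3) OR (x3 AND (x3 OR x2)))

Yes, they are equivalent — the two output columns agree on all 4 assignments:
x2 | x3 | Expression 1 | Expression 2
-------------------------------------
0 | 0 | 0 | 0
0 | 1 | 1 | 1
1 | 0 | 1 | 1
1 | 1 | 1 | 1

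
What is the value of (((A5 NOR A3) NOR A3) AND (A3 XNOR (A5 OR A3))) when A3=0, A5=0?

Substituting: (((0 NOR 0) NOR 0) AND (0 XNOR (0 OR 0)))
= 0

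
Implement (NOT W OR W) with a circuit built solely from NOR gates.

(((W NOR W) NOR W) NOR ((W NOR W) NOR W))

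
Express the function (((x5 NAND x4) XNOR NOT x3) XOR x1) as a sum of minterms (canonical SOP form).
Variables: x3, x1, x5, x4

Σm(0, 1, 2, 7, 11, 12, 13, 14) = (NOT x3 AND NOT x1 AND NOT x5 AND NOT x4) OR (NOT x3 AND NOT x1 AND NOT x5 AND x4) OR (NOT x3 AND NOT x1 AND x5 AND NOT x4) OR (NOT x3 AND x1 AND x5 AND x4) OR (x3 AND NOT x1 AND x5 AND x4) OR (x3 AND x1 AND NOT x5 AND NOT x4) OR (x3 AND x1 AND NOT x5 AND x4) OR (x3 AND x1 AND x5 AND NOT x4)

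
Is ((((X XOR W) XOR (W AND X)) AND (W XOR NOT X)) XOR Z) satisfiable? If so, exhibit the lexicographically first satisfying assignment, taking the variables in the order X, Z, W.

X=0, Z=1, W=0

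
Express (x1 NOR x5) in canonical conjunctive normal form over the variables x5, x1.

(x5 OR NOT x1) AND (NOT x5 OR x1) AND (NOT x5 OR NOT x1)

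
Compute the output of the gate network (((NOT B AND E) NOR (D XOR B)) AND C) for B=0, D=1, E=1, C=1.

Substituting: (((NOT 0 AND 1) NOR (1 XOR 0)) AND 1)
= 0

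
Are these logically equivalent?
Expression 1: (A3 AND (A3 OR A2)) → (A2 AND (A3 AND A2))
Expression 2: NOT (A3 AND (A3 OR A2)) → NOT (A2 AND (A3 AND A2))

No, Inverse is not equivalent to original (counterexample: A1=0, A2=0, A3=1)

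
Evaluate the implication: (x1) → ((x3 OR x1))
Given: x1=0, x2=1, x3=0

Antecedent (x1) = 0; consequent ((x3 OR x1)) = 0.
0 → 0 = 1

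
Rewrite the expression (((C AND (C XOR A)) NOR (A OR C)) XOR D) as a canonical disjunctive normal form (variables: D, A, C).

(NOT D AND NOT A AND NOT C) OR (D AND NOT A AND C) OR (D AND A AND NOT C) OR (D AND A AND C)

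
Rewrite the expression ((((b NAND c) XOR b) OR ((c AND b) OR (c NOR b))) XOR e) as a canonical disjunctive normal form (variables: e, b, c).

(NOT e AND NOT b AND NOT c) OR (NOT e AND NOT b AND c) OR (NOT e AND b AND c) OR (e AND b AND NOT c)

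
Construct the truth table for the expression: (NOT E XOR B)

E | B | Output
--------------
0 | 0 | 1
0 | 1 | 0
1 | 0 | 0
1 | 1 | 1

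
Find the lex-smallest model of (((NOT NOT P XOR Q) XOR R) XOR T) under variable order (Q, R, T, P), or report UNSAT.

Q=0, R=0, T=0, P=1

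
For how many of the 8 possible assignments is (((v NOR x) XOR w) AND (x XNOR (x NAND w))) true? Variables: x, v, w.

No assignment satisfies the expression.
Count: 0 out of 8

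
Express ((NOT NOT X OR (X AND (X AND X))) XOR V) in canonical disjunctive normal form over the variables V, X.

(NOT V AND X) OR (V AND NOT X)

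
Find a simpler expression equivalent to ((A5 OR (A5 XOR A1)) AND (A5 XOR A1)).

By absorption (E AND (E OR v) = E):
= (A5 XOR A1)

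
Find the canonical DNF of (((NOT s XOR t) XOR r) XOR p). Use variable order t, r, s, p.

(NOT t AND NOT r AND NOT s AND NOT p) OR (NOT t AND NOT r AND s AND p) OR (NOT t AND r AND NOT s AND p) OR (NOT t AND r AND s AND NOT p) OR (t AND NOT r AND NOT s AND p) OR (t AND NOT r AND s AND NOT p) OR (t AND r AND NOT s AND NOT p) OR (t AND r AND s AND p)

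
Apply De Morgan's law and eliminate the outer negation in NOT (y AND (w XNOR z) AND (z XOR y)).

NOT y OR NOT (w XNOR z) OR NOT (z XOR y)
De Morgan's: NOT(AND of terms) = OR of negations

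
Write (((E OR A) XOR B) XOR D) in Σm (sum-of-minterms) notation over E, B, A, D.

Σm(1, 2, 4, 7, 8, 10, 13, 15) = (NOT E AND NOT B AND NOT A AND D) OR (NOT E AND NOT B AND A AND NOT D) OR (NOT E AND B AND NOT A AND NOT D) OR (NOT E AND B AND A AND D) OR (E AND NOT B AND NOT A AND NOT D) OR (E AND NOT B AND A AND NOT D) OR (E AND B AND NOT A AND D) OR (E AND B AND A AND D)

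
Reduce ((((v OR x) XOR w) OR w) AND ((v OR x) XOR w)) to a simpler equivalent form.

By absorption (E AND (E OR v) = E):
= ((v OR x) XOR w)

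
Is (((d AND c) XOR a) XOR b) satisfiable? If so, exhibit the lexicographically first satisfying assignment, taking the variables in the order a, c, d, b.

a=0, c=0, d=0, b=1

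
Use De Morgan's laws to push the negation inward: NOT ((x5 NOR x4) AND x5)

NOT (x5 NOR x4) OR NOT x5
De Morgan's: NOT(AND of terms) = OR of negations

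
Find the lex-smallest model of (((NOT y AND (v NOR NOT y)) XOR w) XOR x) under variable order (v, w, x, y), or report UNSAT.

v=0, w=0, x=1, y=0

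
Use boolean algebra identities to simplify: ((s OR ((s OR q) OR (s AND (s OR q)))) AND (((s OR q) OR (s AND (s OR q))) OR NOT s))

By distribution ((E OR v) AND (E OR NOT v) = E) then absorption (E OR (E AND v) = E):
= (s OR q)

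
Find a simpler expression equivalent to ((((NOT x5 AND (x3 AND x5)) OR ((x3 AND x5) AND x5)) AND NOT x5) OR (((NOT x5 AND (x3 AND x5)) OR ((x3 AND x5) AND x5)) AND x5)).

By distribution ((E AND v) OR (E AND NOT v) = E) then distribution ((E AND v) OR (E AND NOT v) = E):
= (x3 AND x5)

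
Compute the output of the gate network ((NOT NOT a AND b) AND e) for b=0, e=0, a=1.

Substituting: ((NOT NOT 1 AND 0) AND 0)
= 0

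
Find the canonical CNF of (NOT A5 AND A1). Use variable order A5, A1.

(A5 OR A1) AND (NOT A5 OR A1) AND (NOT A5 OR NOT A1)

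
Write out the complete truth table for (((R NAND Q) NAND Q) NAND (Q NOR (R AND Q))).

R | Q | Output
--------------
0 | 0 | 0
0 | 1 | 1
1 | 0 | 0
1 | 1 | 1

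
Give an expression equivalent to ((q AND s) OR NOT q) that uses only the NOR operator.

((((q NOR q) NOR (s NOR s)) NOR (q NOR q)) NOR (((q NOR q) NOR (s NOR s)) NOR (q NOR q)))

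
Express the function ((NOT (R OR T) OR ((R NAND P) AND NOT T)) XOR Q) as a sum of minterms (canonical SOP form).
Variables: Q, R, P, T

Σm(0, 2, 4, 9, 11, 13, 14, 15) = (NOT Q AND NOT R AND NOT P AND NOT T) OR (NOT Q AND NOT R AND P AND NOT T) OR (NOT Q AND R AND NOT P AND NOT T) OR (Q AND NOT R AND NOT P AND T) OR (Q AND NOT R AND P AND T) OR (Q AND R AND NOT P AND T) OR (Q AND R AND P AND NOT T) OR (Q AND R AND P AND T)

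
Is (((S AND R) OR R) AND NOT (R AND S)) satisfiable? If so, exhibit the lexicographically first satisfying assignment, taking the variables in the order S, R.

S=0, R=1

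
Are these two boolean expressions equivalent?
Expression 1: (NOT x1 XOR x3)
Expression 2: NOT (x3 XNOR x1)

No. Counterexample: with x3=0, x1=0, Expression 1 = 1 but Expression 2 = 0.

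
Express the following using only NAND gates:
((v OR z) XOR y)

((((v NAND v) NAND (z NAND z)) NAND (((v NAND v) NAND (z NAND z)) NAND y)) NAND (y NAND (((v NAND v) NAND (z NAND z)) NAND y)))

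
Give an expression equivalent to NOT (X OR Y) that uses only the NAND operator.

(((X NAND X) NAND (Y NAND Y)) NAND ((X NAND X) NAND (Y NAND Y)))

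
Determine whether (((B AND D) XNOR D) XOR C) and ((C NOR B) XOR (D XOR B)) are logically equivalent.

No. Counterexample: with D=0, C=1, B=1, Expression 1 = 0 but Expression 2 = 1.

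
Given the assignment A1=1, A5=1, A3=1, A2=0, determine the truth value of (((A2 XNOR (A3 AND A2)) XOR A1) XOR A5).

Substituting: (((0 XNOR (1 AND 0)) XOR 1) XOR 1)
= 1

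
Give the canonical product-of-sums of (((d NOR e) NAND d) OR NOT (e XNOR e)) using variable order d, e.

ΠM() = TRUE (no maxterms)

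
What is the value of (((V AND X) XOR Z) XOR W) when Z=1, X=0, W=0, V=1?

Substituting: (((1 AND 0) XOR 1) XOR 0)
= 1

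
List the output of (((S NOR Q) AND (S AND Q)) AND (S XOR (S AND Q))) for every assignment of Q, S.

Q | S | Output
--------------
0 | 0 | 0
0 | 1 | 0
1 | 0 | 0
1 | 1 | 0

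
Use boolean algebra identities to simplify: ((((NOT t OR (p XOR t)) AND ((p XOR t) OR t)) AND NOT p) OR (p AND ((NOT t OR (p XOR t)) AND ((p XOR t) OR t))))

By distribution ((E AND v) OR (E AND NOT v) = E) then distribution ((E OR v) AND (E OR NOT v) = E):
= (p XOR t)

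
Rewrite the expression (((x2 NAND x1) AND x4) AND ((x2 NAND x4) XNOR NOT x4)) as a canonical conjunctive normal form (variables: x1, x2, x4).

(x1 OR x2 OR x4) AND (x1 OR x2 OR NOT x4) AND (x1 OR NOT x2 OR x4) AND (NOT x1 OR x2 OR x4) AND (NOT x1 OR x2 OR NOT x4) AND (NOT x1 OR NOT x2 OR x4) AND (NOT x1 OR NOT x2 OR NOT x4)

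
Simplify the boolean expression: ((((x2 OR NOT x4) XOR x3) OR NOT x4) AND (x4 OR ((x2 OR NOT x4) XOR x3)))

By distribution ((E OR v) AND (E OR NOT v) = E):
= ((x2 OR NOT x4) XOR x3)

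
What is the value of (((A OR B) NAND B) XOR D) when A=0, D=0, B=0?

Substituting: (((0 OR 0) NAND 0) XOR 0)
= 1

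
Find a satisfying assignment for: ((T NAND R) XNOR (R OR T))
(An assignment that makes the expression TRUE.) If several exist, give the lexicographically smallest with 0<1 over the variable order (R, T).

R=0, T=1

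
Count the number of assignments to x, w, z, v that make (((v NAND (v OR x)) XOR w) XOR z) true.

Satisfying assignments: (0,0,0,0), (0,0,1,1), (0,1,0,1), (0,1,1,0), (1,0,0,0), (1,0,1,1), (1,1,0,1), (1,1,1,0)
Count: 8 out of 16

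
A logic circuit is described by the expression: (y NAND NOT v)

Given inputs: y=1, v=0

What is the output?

Substituting: (1 NAND NOT 0)
= 0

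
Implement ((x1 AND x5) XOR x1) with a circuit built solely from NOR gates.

((((((x1 NOR x1) NOR (x5 NOR x5)) NOR x1) NOR (((x1 NOR x1) NOR (x5 NOR x5)) NOR x1)) NOR ((((x1 NOR x1) NOR (x5 NOR x5)) NOR x1) NOR (((x1 NOR x1) NOR (x5 NOR x5)) NOR x1))) NOR ((((((x1 NOR x1) NOR (x5 NOR x5)) NOR ((x1 NOR x1) NOR (x5 NOR x5))) NOR (x1 NOR x1)) NOR ((((x1 NOR x1) NOR (x5 NOR x5)) NOR ((x1 NOR x1) NOR (x5 NOR x5))) NOR (x1 NOR x1))) NOR (((((x1 NOR x1) NOR (x5 NOR x5)) NOR ((x1 NOR x1) NOR (x5 NOR x5))) NOR (x1 NOR x1)) NOR ((((x1 NOR x1) NOR (x5 NOR x5)) NOR ((x1 NOR x1) NOR (x5 NOR x5))) NOR (x1 NOR x1)))))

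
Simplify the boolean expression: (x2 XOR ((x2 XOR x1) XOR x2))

By XOR self-cancellation ((E XOR v) XOR v = E):
= (x2 XOR x1)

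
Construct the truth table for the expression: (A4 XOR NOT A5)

A4 | A5 | Output
----------------
0 | 0 | 1
0 | 1 | 0
1 | 0 | 0
1 | 1 | 1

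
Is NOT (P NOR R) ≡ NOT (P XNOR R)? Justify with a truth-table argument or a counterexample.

No. Counterexample: with R=1, P=1, Expression 1 = 1 but Expression 2 = 0.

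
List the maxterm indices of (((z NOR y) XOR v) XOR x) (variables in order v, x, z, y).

ΠM(1, 2, 3, 4, 8, 13, 14, 15) = (v OR x OR z OR NOT y) AND (v OR x OR NOT z OR y) AND (v OR x OR NOT z OR NOT y) AND (v OR NOT x OR z OR y) AND (NOT v OR x OR z OR y) AND (NOT v OR NOT x OR z OR NOT y) AND (NOT v OR NOT x OR NOT z OR y) AND (NOT v OR NOT x OR NOT z OR NOT y)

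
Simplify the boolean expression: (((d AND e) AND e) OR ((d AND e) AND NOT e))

By distribution ((E AND v) OR (E AND NOT v) = E):
= (d AND e)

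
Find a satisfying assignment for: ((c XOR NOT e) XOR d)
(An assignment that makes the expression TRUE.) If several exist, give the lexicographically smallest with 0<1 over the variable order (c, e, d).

c=0, e=0, d=0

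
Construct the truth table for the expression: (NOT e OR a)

e | a | Output
--------------
0 | 0 | 1
0 | 1 | 1
1 | 0 | 0
1 | 1 | 1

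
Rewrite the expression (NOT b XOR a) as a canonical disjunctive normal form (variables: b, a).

(NOT b AND NOT a) OR (b AND a)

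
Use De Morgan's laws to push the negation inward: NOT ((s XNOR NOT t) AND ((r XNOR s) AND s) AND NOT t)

NOT (s XNOR NOT t) OR NOT ((r XNOR s) AND s) OR t
De Morgan's: NOT(AND of terms) = OR of negations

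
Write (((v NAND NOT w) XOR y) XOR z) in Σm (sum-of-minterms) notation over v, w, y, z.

Σm(0, 3, 4, 7, 9, 10, 12, 15) = (NOT v AND NOT w AND NOT y AND NOT z) OR (NOT v AND NOT w AND y AND z) OR (NOT v AND w AND NOT y AND NOT z) OR (NOT v AND w AND y AND z) OR (v AND NOT w AND NOT y AND z) OR (v AND NOT w AND y AND NOT z) OR (v AND w AND NOT y AND NOT z) OR (v AND w AND y AND z)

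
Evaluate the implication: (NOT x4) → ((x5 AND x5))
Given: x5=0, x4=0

Antecedent (NOT x4) = 1; consequent ((x5 AND x5)) = 0.
1 → 0 = 0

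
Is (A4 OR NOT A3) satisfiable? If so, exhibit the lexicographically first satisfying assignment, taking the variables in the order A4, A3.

A4=0, A3=0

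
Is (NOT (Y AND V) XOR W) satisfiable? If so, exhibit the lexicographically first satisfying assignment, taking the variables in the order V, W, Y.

V=0, W=0, Y=0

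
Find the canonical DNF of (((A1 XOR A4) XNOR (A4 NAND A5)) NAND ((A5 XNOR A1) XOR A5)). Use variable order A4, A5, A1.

(NOT A4 AND NOT A5 AND NOT A1) OR (NOT A4 AND NOT A5 AND A1) OR (NOT A4 AND A5 AND NOT A1) OR (NOT A4 AND A5 AND A1) OR (A4 AND NOT A5 AND A1) OR (A4 AND A5 AND NOT A1) OR (A4 AND A5 AND A1)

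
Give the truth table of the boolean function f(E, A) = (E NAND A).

E | A | Output
--------------
0 | 0 | 1
0 | 1 | 1
1 | 0 | 1
1 | 1 | 0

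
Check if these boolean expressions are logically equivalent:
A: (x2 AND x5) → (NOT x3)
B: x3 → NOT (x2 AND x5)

Yes, Contrapositive is always equivalent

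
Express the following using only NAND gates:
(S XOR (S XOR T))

((S NAND (S NAND ((S NAND (S NAND T)) NAND (T NAND (S NAND T))))) NAND (((S NAND (S NAND T)) NAND (T NAND (S NAND T))) NAND (S NAND ((S NAND (S NAND T)) NAND (T NAND (S NAND T))))))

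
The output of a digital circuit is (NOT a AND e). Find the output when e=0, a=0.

Substituting: (NOT 0 AND 0)
= 0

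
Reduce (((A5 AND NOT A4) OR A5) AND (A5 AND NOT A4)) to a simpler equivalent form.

By absorption (E AND (E OR v) = E):
= (A5 AND NOT A4)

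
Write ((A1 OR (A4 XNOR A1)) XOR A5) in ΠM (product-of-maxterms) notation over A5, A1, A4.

ΠM(1, 4, 6, 7) = (A5 OR A1 OR NOT A4) AND (NOT A5 OR A1 OR A4) AND (NOT A5 OR NOT A1 OR A4) AND (NOT A5 OR NOT A1 OR NOT A4)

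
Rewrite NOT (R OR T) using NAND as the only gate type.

(((R NAND R) NAND (T NAND T)) NAND ((R NAND R) NAND (T NAND T)))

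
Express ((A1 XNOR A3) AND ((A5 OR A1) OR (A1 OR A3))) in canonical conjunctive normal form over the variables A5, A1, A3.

(A5 OR A1 OR A3) AND (A5 OR A1 OR NOT A3) AND (A5 OR NOT A1 OR A3) AND (NOT A5 OR A1 OR NOT A3) AND (NOT A5 OR NOT A1 OR A3)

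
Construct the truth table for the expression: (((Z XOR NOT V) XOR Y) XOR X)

Y | V | X | Z | Output
----------------------
0 | 0 | 0 | 0 | 1
0 | 0 | 0 | 1 | 0
0 | 0 | 1 | 0 | 0
0 | 0 | 1 | 1 | 1
0 | 1 | 0 | 0 | 0
0 | 1 | 0 | 1 | 1
0 | 1 | 1 | 0 | 1
0 | 1 | 1 | 1 | 0
1 | 0 | 0 | 0 | 0
1 | 0 | 0 | 1 | 1
1 | 0 | 1 | 0 | 1
1 | 0 | 1 | 1 | 0
1 | 1 | 0 | 0 | 1
1 | 1 | 0 | 1 | 0
1 | 1 | 1 | 0 | 0
1 | 1 | 1 | 1 | 1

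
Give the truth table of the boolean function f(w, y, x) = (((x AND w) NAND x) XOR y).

w | y | x | Output
------------------
0 | 0 | 0 | 1
0 | 0 | 1 | 1
0 | 1 | 0 | 0
0 | 1 | 1 | 0
1 | 0 | 0 | 1
1 | 0 | 1 | 0
1 | 1 | 0 | 0
1 | 1 | 1 | 1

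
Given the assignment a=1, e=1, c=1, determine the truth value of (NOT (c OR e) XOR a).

Substituting: (NOT (1 OR 1) XOR 1)
= 1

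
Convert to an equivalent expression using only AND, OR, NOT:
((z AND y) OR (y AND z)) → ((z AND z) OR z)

NOT ((z AND y) OR (y AND z)) OR ((z AND z) OR z)
(Implication elimination: A → B = NOT A OR B)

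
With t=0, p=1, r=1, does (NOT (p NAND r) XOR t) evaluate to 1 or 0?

Substituting: (NOT (1 NAND 1) XOR 0)
= 1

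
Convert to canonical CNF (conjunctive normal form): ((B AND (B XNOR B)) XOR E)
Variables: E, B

(E OR B) AND (NOT E OR NOT B)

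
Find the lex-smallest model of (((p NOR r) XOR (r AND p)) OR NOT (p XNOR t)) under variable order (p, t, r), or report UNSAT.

p=0, t=0, r=0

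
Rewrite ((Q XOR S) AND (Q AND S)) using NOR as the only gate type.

((((((Q NOR S) NOR (Q NOR S)) NOR ((Q NOR S) NOR (Q NOR S))) NOR ((((Q NOR Q) NOR (S NOR S)) NOR ((Q NOR Q) NOR (S NOR S))) NOR (((Q NOR Q) NOR (S NOR S)) NOR ((Q NOR Q) NOR (S NOR S))))) NOR ((((Q NOR S) NOR (Q NOR S)) NOR ((Q NOR S) NOR (Q NOR S))) NOR ((((Q NOR Q) NOR (S NOR S)) NOR ((Q NOR Q) NOR (S NOR S))) NOR (((Q NOR Q) NOR (S NOR S)) NOR ((Q NOR Q) NOR (S NOR S)))))) NOR (((Q NOR Q) NOR (S NOR S)) NOR ((Q NOR Q) NOR (S NOR S))))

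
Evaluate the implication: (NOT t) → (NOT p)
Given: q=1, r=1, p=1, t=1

Antecedent (NOT t) = 0; consequent (NOT p) = 0.
0 → 0 = 1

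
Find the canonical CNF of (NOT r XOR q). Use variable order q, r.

(q OR NOT r) AND (NOT q OR r)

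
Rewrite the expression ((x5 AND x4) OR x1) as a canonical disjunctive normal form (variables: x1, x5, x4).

(NOT x1 AND x5 AND x4) OR (x1 AND NOT x5 AND NOT x4) OR (x1 AND NOT x5 AND x4) OR (x1 AND x5 AND NOT x4) OR (x1 AND x5 AND x4)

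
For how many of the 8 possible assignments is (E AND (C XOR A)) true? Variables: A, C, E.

Satisfying assignments: (0,1,1), (1,0,1)
Count: 2 out of 8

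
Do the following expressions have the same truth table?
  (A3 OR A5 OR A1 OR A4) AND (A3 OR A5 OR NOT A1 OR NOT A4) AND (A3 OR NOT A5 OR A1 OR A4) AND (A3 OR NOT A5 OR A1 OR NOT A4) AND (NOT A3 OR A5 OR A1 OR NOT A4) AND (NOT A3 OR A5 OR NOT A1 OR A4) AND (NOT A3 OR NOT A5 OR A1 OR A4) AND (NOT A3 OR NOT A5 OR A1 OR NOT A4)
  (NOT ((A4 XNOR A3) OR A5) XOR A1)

Yes, they are equivalent — the two output columns agree on all 16 assignments:
A3 | A5 | A1 | A4 | Expression 1 | Expression 2
-----------------------------------------------
0 | 0 | 0 | 0 | 0 | 0
0 | 0 | 0 | 1 | 1 | 1
0 | 0 | 1 | 0 | 1 | 1
0 | 0 | 1 | 1 | 0 | 0
0 | 1 | 0 | 0 | 0 | 0
0 | 1 | 0 | 1 | 0 | 0
0 | 1 | 1 | 0 | 1 | 1
0 | 1 | 1 | 1 | 1 | 1
1 | 0 | 0 | 0 | 1 | 1
1 | 0 | 0 | 1 | 0 | 0
1 | 0 | 1 | 0 | 0 | 0
1 | 0 | 1 | 1 | 1 | 1
1 | 1 | 0 | 0 | 0 | 0
1 | 1 | 0 | 1 | 0 | 0
1 | 1 | 1 | 0 | 1 | 1
1 | 1 | 1 | 1 | 1 | 1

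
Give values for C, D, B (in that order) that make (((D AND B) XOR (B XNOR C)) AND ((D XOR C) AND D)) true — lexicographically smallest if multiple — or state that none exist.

C=0, D=1, B=0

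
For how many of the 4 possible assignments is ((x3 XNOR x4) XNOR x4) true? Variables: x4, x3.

Satisfying assignments: (0,1), (1,1)
Count: 2 out of 4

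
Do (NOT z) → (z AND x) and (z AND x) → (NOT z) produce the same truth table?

No, Converse is not equivalent to original (counterexample: z=0, x=0)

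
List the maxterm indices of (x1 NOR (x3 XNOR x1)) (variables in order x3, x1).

ΠM(0, 1, 3) = (x3 OR x1) AND (x3 OR NOT x1) AND (NOT x3 OR NOT x1)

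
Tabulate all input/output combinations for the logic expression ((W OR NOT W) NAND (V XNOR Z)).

Z | W | V | Output
------------------
0 | 0 | 0 | 0
0 | 0 | 1 | 1
0 | 1 | 0 | 0
0 | 1 | 1 | 1
1 | 0 | 0 | 1
1 | 0 | 1 | 0
1 | 1 | 0 | 1
1 | 1 | 1 | 0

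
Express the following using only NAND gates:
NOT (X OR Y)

(((X NAND X) NAND (Y NAND Y)) NAND ((X NAND X) NAND (Y NAND Y)))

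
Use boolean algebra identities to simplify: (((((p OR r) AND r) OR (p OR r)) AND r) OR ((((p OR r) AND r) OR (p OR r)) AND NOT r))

By distribution ((E AND v) OR (E AND NOT v) = E) then absorption (E OR (E AND v) = E):
= (p OR r)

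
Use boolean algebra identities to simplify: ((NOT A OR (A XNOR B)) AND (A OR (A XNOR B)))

By distribution ((E OR v) AND (E OR NOT v) = E):
= (A XNOR B)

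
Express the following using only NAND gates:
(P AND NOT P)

((P NAND (P NAND P)) NAND (P NAND (P NAND P)))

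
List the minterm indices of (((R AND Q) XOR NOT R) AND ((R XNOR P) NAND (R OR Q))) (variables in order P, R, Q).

Σm(0, 3, 4, 5) = (NOT P AND NOT R AND NOT Q) OR (NOT P AND R AND Q) OR (P AND NOT R AND NOT Q) OR (P AND NOT R AND Q)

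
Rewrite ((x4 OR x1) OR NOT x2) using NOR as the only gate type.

((((x4 NOR x1) NOR (x4 NOR x1)) NOR (x2 NOR x2)) NOR (((x4 NOR x1) NOR (x4 NOR x1)) NOR (x2 NOR x2)))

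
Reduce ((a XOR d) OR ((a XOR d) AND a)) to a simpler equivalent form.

By absorption (E OR (E AND v) = E):
= (a XOR d)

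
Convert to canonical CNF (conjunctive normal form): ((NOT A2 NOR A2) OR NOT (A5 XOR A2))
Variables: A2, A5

(A2 OR NOT A5) AND (NOT A2 OR A5)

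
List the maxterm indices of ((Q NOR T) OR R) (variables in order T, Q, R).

ΠM(2, 4, 6) = (T OR NOT Q OR R) AND (NOT T OR Q OR R) AND (NOT T OR NOT Q OR R)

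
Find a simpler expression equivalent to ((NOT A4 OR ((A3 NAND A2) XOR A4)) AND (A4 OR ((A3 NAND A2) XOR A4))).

By distribution ((E OR v) AND (E OR NOT v) = E):
= ((A3 NAND A2) XOR A4)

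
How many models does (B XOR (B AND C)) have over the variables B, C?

Satisfying assignments: (1,0)
Count: 1 out of 4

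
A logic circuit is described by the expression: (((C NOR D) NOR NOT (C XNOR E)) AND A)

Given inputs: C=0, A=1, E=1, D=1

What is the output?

Substituting: (((0 NOR 1) NOR NOT (0 XNOR 1)) AND 1)
= 0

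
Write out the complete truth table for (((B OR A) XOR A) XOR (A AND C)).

C | B | A | Output
------------------
0 | 0 | 0 | 0
0 | 0 | 1 | 0
0 | 1 | 0 | 1
0 | 1 | 1 | 0
1 | 0 | 0 | 0
1 | 0 | 1 | 1
1 | 1 | 0 | 1
1 | 1 | 1 | 1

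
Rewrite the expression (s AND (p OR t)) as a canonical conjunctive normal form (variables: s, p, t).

(s OR p OR t) AND (s OR p OR NOT t) AND (s OR NOT p OR t) AND (s OR NOT p OR NOT t) AND (NOT s OR p OR t)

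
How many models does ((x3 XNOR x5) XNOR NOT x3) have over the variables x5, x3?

Satisfying assignments: (0,0), (0,1)
Count: 2 out of 4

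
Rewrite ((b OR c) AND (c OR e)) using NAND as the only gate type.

((((b NAND b) NAND (c NAND c)) NAND ((c NAND c) NAND (e NAND e))) NAND (((b NAND b) NAND (c NAND c)) NAND ((c NAND c) NAND (e NAND e))))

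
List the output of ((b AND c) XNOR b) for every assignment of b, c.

b | c | Output
--------------
0 | 0 | 1
0 | 1 | 1
1 | 0 | 0
1 | 1 | 1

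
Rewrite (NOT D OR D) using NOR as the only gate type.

(((D NOR D) NOR D) NOR ((D NOR D) NOR D))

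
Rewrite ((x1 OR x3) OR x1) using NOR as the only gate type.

((((x1 NOR x3) NOR (x1 NOR x3)) NOR x1) NOR (((x1 NOR x3) NOR (x1 NOR x3)) NOR x1))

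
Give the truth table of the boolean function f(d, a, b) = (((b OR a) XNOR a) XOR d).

d | a | b | Output
------------------
0 | 0 | 0 | 1
0 | 0 | 1 | 0
0 | 1 | 0 | 1
0 | 1 | 1 | 1
1 | 0 | 0 | 0
1 | 0 | 1 | 1
1 | 1 | 0 | 0
1 | 1 | 1 | 0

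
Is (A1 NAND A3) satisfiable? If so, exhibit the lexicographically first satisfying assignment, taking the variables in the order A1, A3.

A1=0, A3=0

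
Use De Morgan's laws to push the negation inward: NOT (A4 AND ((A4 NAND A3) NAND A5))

NOT A4 OR NOT ((A4 NAND A3) NAND A5)
De Morgan's: NOT(AND of terms) = OR of negations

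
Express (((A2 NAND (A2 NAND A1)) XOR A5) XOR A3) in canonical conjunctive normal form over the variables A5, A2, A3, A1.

(A5 OR A2 OR NOT A3 OR A1) AND (A5 OR A2 OR NOT A3 OR NOT A1) AND (A5 OR NOT A2 OR A3 OR A1) AND (A5 OR NOT A2 OR NOT A3 OR NOT A1) AND (NOT A5 OR A2 OR A3 OR A1) AND (NOT A5 OR A2 OR A3 OR NOT A1) AND (NOT A5 OR NOT A2 OR A3 OR NOT A1) AND (NOT A5 OR NOT A2 OR NOT A3 OR A1)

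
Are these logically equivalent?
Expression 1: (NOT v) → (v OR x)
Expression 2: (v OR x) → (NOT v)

No, Converse is not equivalent to original (counterexample: x=0, z=0, v=0)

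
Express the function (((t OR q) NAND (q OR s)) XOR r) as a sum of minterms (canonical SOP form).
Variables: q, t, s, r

Σm(0, 2, 4, 7, 9, 11, 13, 15) = (NOT q AND NOT t AND NOT s AND NOT r) OR (NOT q AND NOT t AND s AND NOT r) OR (NOT q AND t AND NOT s AND NOT r) OR (NOT q AND t AND s AND r) OR (q AND NOT t AND NOT s AND r) OR (q AND NOT t AND s AND r) OR (q AND t AND NOT s AND r) OR (q AND t AND s AND r)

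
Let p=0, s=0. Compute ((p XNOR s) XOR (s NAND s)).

Substituting: ((0 XNOR 0) XOR (0 NAND 0))
= 0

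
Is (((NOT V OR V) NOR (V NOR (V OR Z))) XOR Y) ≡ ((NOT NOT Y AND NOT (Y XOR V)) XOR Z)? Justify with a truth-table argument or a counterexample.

No. Counterexample: with Y=0, V=0, Z=1, Expression 1 = 0 but Expression 2 = 1.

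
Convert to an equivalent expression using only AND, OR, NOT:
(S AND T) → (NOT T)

NOT (S AND T) OR (NOT T)
(Implication elimination: A → B = NOT A OR B)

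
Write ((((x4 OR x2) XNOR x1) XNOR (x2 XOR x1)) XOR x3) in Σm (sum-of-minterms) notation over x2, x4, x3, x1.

Σm(2, 3, 4, 5, 10, 11, 14, 15) = (NOT x2 AND NOT x4 AND x3 AND NOT x1) OR (NOT x2 AND NOT x4 AND x3 AND x1) OR (NOT x2 AND x4 AND NOT x3 AND NOT x1) OR (NOT x2 AND x4 AND NOT x3 AND x1) OR (x2 AND NOT x4 AND x3 AND NOT x1) OR (x2 AND NOT x4 AND x3 AND x1) OR (x2 AND x4 AND x3 AND NOT x1) OR (x2 AND x4 AND x3 AND x1)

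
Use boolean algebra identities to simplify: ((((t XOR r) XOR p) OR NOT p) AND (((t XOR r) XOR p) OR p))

By distribution ((E OR v) AND (E OR NOT v) = E):
= ((t XOR r) XOR p)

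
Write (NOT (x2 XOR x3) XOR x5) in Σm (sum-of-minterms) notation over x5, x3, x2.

Σm(0, 3, 5, 6) = (NOT x5 AND NOT x3 AND NOT x2) OR (NOT x5 AND x3 AND x2) OR (x5 AND NOT x3 AND x2) OR (x5 AND x3 AND NOT x2)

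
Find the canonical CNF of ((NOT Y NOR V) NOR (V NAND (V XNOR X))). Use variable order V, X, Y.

(V OR X OR Y) AND (V OR X OR NOT Y) AND (V OR NOT X OR Y) AND (V OR NOT X OR NOT Y) AND (NOT V OR X OR Y) AND (NOT V OR X OR NOT Y)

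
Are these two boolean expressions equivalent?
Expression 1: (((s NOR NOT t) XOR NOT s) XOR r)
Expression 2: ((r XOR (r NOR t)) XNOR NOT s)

No. Counterexample: with s=0, t=0, r=1, Expression 1 = 0 but Expression 2 = 1.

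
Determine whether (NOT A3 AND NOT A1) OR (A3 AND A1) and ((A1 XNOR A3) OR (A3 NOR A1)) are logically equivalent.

Yes, they are equivalent — the two output columns agree on all 4 assignments:
A3 | A1 | Expression 1 | Expression 2
-------------------------------------
0 | 0 | 1 | 1
0 | 1 | 0 | 0
1 | 0 | 0 | 0
1 | 1 | 1 | 1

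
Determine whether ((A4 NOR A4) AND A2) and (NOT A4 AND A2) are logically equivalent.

Yes, they are equivalent — the two output columns agree on all 4 assignments:
A4 | A2 | Expression 1 | Expression 2
-------------------------------------
0 | 0 | 0 | 0
0 | 1 | 1 | 1
1 | 0 | 0 | 0
1 | 1 | 0 | 0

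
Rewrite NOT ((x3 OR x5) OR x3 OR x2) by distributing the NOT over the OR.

NOT (x3 OR x5) AND NOT x3 AND NOT x2
De Morgan's: NOT(OR of terms) = AND of negations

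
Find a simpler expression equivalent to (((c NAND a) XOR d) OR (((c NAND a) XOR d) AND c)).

By absorption (E OR (E AND v) = E):
= ((c NAND a) XOR d)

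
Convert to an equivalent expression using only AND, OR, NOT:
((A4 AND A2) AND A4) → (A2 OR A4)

NOT ((A4 AND A2) AND A4) OR (A2 OR A4)
(Implication elimination: A → B = NOT A OR B)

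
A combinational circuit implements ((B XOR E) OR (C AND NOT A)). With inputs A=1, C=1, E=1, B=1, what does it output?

Substituting: ((1 XOR 1) OR (1 AND NOT 1))
= 0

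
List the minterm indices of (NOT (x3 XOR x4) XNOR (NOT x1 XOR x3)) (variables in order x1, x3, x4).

Σm(0, 2, 5, 7) = (NOT x1 AND NOT x3 AND NOT x4) OR (NOT x1 AND x3 AND NOT x4) OR (x1 AND NOT x3 AND x4) OR (x1 AND x3 AND x4)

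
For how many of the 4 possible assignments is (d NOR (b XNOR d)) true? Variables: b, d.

Satisfying assignments: (1,0)
Count: 1 out of 4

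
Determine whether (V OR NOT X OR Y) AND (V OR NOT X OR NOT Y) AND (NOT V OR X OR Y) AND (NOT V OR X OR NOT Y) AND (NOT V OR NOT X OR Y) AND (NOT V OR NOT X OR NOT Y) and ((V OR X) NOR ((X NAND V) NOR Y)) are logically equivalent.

Yes, they are equivalent — the two output columns agree on all 8 assignments:
V | X | Y | Expression 1 | Expression 2
---------------------------------------
0 | 0 | 0 | 1 | 1
0 | 0 | 1 | 1 | 1
0 | 1 | 0 | 0 | 0
0 | 1 | 1 | 0 | 0
1 | 0 | 0 | 0 | 0
1 | 0 | 1 | 0 | 0
1 | 1 | 0 | 0 | 0
1 | 1 | 1 | 0 | 0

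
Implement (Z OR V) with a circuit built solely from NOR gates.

((Z NOR V) NOR (Z NOR V))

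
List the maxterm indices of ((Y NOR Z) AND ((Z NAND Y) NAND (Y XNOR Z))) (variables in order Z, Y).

ΠM(0, 1, 2, 3) = (Z OR Y) AND (Z OR NOT Y) AND (NOT Z OR Y) AND (NOT Z OR NOT Y)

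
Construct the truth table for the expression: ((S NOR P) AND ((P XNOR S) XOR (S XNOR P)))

P | S | Output
--------------
0 | 0 | 0
0 | 1 | 0
1 | 0 | 0
1 | 1 | 0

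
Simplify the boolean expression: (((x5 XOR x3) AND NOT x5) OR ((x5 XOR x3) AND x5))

By distribution ((E AND v) OR (E AND NOT v) = E):
= (x5 XOR x3)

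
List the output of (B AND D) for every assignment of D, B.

D | B | Output
--------------
0 | 0 | 0
0 | 1 | 0
1 | 0 | 0
1 | 1 | 1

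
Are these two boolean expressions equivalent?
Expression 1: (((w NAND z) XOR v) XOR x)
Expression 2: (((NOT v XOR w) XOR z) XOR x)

No. Counterexample: with w=0, v=0, z=1, x=0, Expression 1 = 1 but Expression 2 = 0.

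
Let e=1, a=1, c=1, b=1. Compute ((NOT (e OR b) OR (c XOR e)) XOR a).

Substituting: ((NOT (1 OR 1) OR (1 XOR 1)) XOR 1)
= 1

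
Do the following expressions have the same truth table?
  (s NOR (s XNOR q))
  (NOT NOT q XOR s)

No. Counterexample: with q=0, s=1, Expression 1 = 0 but Expression 2 = 1.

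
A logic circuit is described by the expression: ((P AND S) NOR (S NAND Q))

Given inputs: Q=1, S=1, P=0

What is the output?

Substituting: ((0 AND 1) NOR (1 NAND 1))
= 1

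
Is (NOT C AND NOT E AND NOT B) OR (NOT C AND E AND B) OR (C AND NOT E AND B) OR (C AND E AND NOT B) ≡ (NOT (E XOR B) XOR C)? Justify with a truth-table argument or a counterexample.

Yes, they are equivalent — the two output columns agree on all 8 assignments:
C | E | B | Expression 1 | Expression 2
---------------------------------------
0 | 0 | 0 | 1 | 1
0 | 0 | 1 | 0 | 0
0 | 1 | 0 | 0 | 0
0 | 1 | 1 | 1 | 1
1 | 0 | 0 | 0 | 0
1 | 0 | 1 | 1 | 1
1 | 1 | 0 | 1 | 1
1 | 1 | 1 | 0 | 0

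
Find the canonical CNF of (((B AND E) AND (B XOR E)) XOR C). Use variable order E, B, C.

(E OR B OR C) AND (E OR NOT B OR C) AND (NOT E OR B OR C) AND (NOT E OR NOT B OR C)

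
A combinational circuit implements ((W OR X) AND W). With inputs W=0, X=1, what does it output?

Substituting: ((0 OR 1) AND 0)
= 0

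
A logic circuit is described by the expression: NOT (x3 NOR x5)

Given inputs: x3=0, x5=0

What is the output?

Substituting: NOT (0 NOR 0)
= 0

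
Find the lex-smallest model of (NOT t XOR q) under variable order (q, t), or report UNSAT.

q=0, t=0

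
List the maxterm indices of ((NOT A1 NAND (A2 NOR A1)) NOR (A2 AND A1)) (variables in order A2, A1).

ΠM(1, 2, 3) = (A2 OR NOT A1) AND (NOT A2 OR A1) AND (NOT A2 OR NOT A1)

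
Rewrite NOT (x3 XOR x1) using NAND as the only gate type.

(((x3 NAND (x3 NAND x1)) NAND (x1 NAND (x3 NAND x1))) NAND ((x3 NAND (x3 NAND x1)) NAND (x1 NAND (x3 NAND x1))))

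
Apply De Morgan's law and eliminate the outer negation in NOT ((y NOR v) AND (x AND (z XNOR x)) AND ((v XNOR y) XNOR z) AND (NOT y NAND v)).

NOT (y NOR v) OR NOT (x AND (z XNOR x)) OR NOT ((v XNOR y) XNOR z) OR NOT (NOT y NAND v)
De Morgan's: NOT(AND of terms) = OR of negations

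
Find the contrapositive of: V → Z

Contrapositive: NOT Z → NOT V
Note: A statement and its contrapositive are logically equivalent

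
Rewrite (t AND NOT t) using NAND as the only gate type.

((t NAND (t NAND t)) NAND (t NAND (t NAND t)))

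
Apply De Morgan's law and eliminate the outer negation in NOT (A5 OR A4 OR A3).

NOT A5 AND NOT A4 AND NOT A3
De Morgan's: NOT(OR of terms) = AND of negations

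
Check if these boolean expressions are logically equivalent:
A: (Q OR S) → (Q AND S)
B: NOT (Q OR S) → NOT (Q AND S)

No, Inverse is not equivalent to original (counterexample: S=0, Q=1)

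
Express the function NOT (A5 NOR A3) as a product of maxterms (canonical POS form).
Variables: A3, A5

ΠM(0) = (A3 OR A5)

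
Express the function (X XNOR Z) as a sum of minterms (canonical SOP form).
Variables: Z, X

Σm(0, 3) = (NOT Z AND NOT X) OR (Z AND X)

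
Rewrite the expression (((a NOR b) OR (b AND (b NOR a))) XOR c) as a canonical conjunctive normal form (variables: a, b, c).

(a OR b OR NOT c) AND (a OR NOT b OR c) AND (NOT a OR b OR c) AND (NOT a OR NOT b OR c)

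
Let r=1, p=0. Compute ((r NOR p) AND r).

Substituting: ((1 NOR 0) AND 1)
= 0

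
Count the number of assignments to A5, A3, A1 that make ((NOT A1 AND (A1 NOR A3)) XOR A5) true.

Satisfying assignments: (0,0,0), (1,0,1), (1,1,0), (1,1,1)
Count: 4 out of 8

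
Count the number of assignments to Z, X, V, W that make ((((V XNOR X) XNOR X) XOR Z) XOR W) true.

Satisfying assignments: (0,0,0,1), (0,0,1,0), (0,1,0,1), (0,1,1,0), (1,0,0,0), (1,0,1,1), (1,1,0,0), (1,1,1,1)
Count: 8 out of 16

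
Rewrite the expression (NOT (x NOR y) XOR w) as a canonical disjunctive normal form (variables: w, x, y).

(NOT w AND NOT x AND y) OR (NOT w AND x AND NOT y) OR (NOT w AND x AND y) OR (w AND NOT x AND NOT y)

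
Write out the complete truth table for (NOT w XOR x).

x | w | Output
--------------
0 | 0 | 1
0 | 1 | 0
1 | 0 | 0
1 | 1 | 1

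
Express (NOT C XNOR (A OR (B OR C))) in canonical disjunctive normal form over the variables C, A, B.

(NOT C AND NOT A AND B) OR (NOT C AND A AND NOT B) OR (NOT C AND A AND B)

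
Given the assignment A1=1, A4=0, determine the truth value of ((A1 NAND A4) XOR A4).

Substituting: ((1 NAND 0) XOR 0)
= 1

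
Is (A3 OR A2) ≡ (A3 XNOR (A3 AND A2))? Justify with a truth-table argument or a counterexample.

No. Counterexample: with A3=0, A2=0, Expression 1 = 0 but Expression 2 = 1.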